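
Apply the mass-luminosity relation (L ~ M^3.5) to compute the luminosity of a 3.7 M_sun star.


L/L_sun = (M/M_sun)^3.5 = 3.7^3.5 = 97.433

97.433 L_sun


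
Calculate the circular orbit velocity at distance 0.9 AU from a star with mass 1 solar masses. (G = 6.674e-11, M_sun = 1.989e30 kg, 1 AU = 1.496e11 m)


v = sqrt(GM/r) = sqrt(6.674e-11 * 1.989e+30 / 1.346e+11) = 31399.5512

31399.5512 m/s


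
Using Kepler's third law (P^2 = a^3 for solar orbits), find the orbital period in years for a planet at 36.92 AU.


P = a^(3/2) = 36.92^1.5 = 224.3327

224.3327 years


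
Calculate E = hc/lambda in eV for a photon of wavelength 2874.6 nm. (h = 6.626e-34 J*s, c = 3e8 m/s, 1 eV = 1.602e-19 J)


E = hc/lambda = 6.626e-34 * 3e8 / 2.875e-06 = 6.915e-20 J = 0.4317 eV

0.4317 eV


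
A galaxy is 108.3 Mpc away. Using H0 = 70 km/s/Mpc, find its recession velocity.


v = H0 * d = 70 * 108.3 = 7581.0

7581.0 km/s


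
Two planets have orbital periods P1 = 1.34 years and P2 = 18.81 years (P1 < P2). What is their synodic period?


1/P_syn = |1/P1 - 1/P2| = |1/1.34 - 1/18.81| => P_syn = 1.4428

1.4428 years


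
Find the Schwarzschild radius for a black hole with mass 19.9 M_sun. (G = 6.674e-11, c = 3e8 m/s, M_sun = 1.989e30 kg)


M = 19.9 * 1.989e30 kg = 3.95811e+31 kg. rs = 2GM/c^2 = 2 * 6.674e-11 * 3.95811e+31 / (3e8)^2 = 58703.1692

58703.1692 m


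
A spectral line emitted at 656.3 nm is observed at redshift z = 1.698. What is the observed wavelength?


lam_obs = lam_emit * (1 + z) = 656.3 * (1 + 1.698) = 1770.6974

1770.6974 nm


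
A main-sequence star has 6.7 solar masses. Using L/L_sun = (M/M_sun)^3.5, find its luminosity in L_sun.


L/L_sun = (M/M_sun)^3.5 = 6.7^3.5 = 778.5057

778.5057 L_sun


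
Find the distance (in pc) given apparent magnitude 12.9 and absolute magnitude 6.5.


d = 10^((m - M + 5)/5) = 10^((12.9 - 6.5 + 5)/5) = 190.5461

190.5461 pc


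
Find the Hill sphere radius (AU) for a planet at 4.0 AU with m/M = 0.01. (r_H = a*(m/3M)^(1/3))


r_H = a * (m/3M)^(1/3) = 4.0 * (0.01/3)^(1/3) = 0.5975

0.5975 AU


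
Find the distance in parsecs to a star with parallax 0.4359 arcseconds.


d = 1/p = 1/0.4359 = 2.2941

2.2941 pc


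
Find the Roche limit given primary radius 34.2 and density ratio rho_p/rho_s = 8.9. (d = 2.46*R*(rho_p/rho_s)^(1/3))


d_Roche = 2.46 * 34.2 * 8.9^(1/3) = 174.351

174.351


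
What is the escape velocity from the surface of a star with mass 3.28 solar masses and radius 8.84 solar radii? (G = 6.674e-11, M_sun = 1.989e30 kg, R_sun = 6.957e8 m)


M = 3.28 * 1.989e30 kg = 6.52392e+30 kg; R = 8.84 * 6.957e8 m = 6.149988e+09 m. v_esc = sqrt(2GM/R) = sqrt(2 * 6.674e-11 * 6.52392e+30 / 6.149988e+09) = 376292.2538

376292.2538 m/s


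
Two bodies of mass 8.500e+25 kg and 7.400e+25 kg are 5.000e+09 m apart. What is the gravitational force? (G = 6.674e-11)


F = G*m1*m2/r^2 = 6.674e-11 * 8.500e+25 * 7.400e+25 / (5.000e+09)^2 = 6.674e-11 * 6.290e+51 / 2.500e+19 = 1.679e+22

1.679e+22 N


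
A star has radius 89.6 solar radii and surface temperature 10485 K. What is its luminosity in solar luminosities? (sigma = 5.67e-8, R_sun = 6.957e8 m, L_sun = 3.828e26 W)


R = 89.6 * 6.957e8 m = 6.233472e+10 m. L = 4*pi*R^2*sigma*T^4 = 4*pi*(6.233472e+10)^2 * 5.67e-8 * 10485^4 = 3.34600579e+31 W. L/L_sun = 3.34600579e+31 / 3.828e26 = 87408.7197

87408.7197 L_sun


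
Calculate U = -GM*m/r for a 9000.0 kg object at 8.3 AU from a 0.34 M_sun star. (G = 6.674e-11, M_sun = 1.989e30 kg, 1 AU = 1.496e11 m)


M = 0.34 * 1.989e30 kg = 6.7626e+29 kg; r = 8.3 AU * 1.496e11 m/AU = 1.24168e+12 m. U = -GM*m/r = -(6.674e-11 * 6.7626e+29 * 9000.0) / 1.24168e+12 = -3.271e+11

-3.271e+11 J


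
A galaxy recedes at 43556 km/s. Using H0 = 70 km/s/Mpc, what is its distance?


d = v / H0 = 43556 / 70 = 622.2286

622.2286 Mpc


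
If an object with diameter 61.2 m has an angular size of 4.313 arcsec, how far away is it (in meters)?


D = size / theta_rad, theta_rad = 4.313 * pi/(180*3600) = 2.091e-05, D = 2.927e+06

2.927e+06 m


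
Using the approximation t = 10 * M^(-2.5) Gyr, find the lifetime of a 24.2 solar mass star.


t = 10 * M^(-2.5) = 10 * 24.2^(-2.5) = 0.0035

0.0035 Gyr


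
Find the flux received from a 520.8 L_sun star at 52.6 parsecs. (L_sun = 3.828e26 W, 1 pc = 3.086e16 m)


F = L / (4*pi*d^2) = 1.994e+29 / (4*pi*(1.623e+18)^2) = 6.021e-09

6.021e-09 W/m^2


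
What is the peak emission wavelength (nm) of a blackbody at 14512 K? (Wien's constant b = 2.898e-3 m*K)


lam_max = b / T = 2.898e-3 / 14512 = 1.997e-07 m = 199.6968 nm

199.6968 nm


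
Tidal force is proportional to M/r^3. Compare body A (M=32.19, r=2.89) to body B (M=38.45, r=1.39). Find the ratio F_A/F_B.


Ratio = (M1/r1^3) / (M2/r2^3) = (32.19/2.89^3) / (38.45/1.39^3) = 0.0931

0.0931


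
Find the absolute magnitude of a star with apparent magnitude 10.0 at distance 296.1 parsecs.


M = m - 5*log10(d) + 5 = 10.0 - 5*log10(296.1) + 5 = 2.6428

2.6428


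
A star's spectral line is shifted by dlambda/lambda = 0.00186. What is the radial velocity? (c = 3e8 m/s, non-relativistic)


v = (dlambda/lambda) * c = 0.00186 * 3e8 = 558000.0

558000.0 m/s


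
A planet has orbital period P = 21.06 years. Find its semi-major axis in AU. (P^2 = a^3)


a = P^(2/3) = 21.06^(2/3) = 7.6262

7.6262 AU


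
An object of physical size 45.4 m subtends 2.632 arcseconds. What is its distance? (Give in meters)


D = size / theta_rad, theta_rad = 2.632 * pi/(180*3600) = 1.276e-05, D = 3.558e+06

3.558e+06 m


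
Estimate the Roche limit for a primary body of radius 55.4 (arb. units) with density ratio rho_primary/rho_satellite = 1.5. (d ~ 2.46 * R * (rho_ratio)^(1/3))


d_Roche = 2.46 * 55.4 * 1.5^(1/3) = 156.0062

156.0062


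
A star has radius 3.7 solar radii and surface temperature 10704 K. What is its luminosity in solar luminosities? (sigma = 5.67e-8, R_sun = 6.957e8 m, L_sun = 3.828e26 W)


R = 3.7 * 6.957e8 m = 2.57409e+09 m. L = 4*pi*R^2*sigma*T^4 = 4*pi*(2.57409e+09)^2 * 5.67e-8 * 10704^4 = 6.197617646e+28 W. L/L_sun = 6.197617646e+28 / 3.828e26 = 161.9022

161.9022 L_sun


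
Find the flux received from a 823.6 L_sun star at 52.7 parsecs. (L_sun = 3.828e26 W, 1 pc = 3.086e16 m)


F = L / (4*pi*d^2) = 3.153e+29 / (4*pi*(1.626e+18)^2) = 9.486e-09

9.486e-09 W/m^2


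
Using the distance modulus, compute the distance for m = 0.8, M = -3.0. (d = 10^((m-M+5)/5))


d = 10^((m - M + 5)/5) = 10^((0.8 - -3.0 + 5)/5) = 57.544

57.544 pc


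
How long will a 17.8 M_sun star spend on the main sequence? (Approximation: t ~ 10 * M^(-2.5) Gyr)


t = 10 * M^(-2.5) = 10 * 17.8^(-2.5) = 0.0075

0.0075 Gyr


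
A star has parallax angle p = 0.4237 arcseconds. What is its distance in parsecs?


d = 1/p = 1/0.4237 = 2.3602

2.3602 pc


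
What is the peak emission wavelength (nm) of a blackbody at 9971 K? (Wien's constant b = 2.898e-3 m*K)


lam_max = b / T = 2.898e-3 / 9971 = 2.906e-07 m = 290.6429 nm

290.6429 nm


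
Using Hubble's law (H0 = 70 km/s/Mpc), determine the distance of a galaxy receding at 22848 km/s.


d = v / H0 = 22848 / 70 = 326.4

326.4 Mpc


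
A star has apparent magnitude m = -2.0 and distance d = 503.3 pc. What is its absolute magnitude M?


M = m - 5*log10(d) + 5 = -2.0 - 5*log10(503.3) + 5 = -10.5091

-10.5091


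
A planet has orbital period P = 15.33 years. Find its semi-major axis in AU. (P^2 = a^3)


a = P^(2/3) = 15.33^(2/3) = 6.1711

6.1711 AU


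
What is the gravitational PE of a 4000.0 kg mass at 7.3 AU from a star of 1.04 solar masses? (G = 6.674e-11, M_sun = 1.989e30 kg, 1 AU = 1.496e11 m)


M = 1.04 * 1.989e30 kg = 2.06856e+30 kg; r = 7.3 AU * 1.496e11 m/AU = 1.09208e+12 m. U = -GM*m/r = -(6.674e-11 * 2.06856e+30 * 4000.0) / 1.09208e+12 = -5.057e+11

-5.057e+11 J


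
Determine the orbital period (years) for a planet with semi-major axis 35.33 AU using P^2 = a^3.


P = a^(3/2) = 35.33^1.5 = 209.9981

209.9981 years


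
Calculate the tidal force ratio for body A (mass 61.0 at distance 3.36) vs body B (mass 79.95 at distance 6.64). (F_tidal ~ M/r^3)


Ratio = (M1/r1^3) / (M2/r2^3) = (61.0/3.36^3) / (79.95/6.64^3) = 5.8884

5.8884


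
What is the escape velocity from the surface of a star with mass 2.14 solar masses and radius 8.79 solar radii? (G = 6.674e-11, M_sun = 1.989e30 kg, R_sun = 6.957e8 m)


M = 2.14 * 1.989e30 kg = 4.25646e+30 kg; R = 8.79 * 6.957e8 m = 6.115203e+09 m. v_esc = sqrt(2GM/R) = sqrt(2 * 6.674e-11 * 4.25646e+30 / 6.115203e+09) = 304808.4047

304808.4047 m/s


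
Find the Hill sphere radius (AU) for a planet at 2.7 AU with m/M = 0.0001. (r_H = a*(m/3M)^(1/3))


r_H = a * (m/3M)^(1/3) = 2.7 * (0.0001/3)^(1/3) = 0.0869

0.0869 AU


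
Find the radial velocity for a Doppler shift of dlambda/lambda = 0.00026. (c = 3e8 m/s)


v = (dlambda/lambda) * c = 0.00026 * 3e8 = 78000.0

78000.0 m/s


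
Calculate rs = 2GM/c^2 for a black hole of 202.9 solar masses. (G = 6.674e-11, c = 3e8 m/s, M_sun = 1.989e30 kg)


M = 202.9 * 1.989e30 kg = 4.035681e+32 kg. rs = 2GM/c^2 = 2 * 6.674e-11 * 4.035681e+32 / (3e8)^2 = 598536.3332

598536.3332 m


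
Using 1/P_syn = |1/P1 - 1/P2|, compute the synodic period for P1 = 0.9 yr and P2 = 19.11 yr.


1/P_syn = |1/P1 - 1/P2| = |1/0.9 - 1/19.11| => P_syn = 0.9445

0.9445 years


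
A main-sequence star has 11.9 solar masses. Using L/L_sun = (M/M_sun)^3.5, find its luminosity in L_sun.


L/L_sun = (M/M_sun)^3.5 = 11.9^3.5 = 5813.188

5813.188 L_sun


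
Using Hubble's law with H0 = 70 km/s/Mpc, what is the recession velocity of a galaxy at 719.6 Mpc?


v = H0 * d = 70 * 719.6 = 50372.0

50372.0 km/s


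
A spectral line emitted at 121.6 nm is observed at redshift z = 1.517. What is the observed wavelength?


lam_obs = lam_emit * (1 + z) = 121.6 * (1 + 1.517) = 306.0672

306.0672 nm


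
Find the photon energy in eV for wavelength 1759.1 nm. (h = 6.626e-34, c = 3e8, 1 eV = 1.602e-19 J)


E = hc/lambda = 6.626e-34 * 3e8 / 1.759e-06 = 1.130e-19 J = 0.7054 eV

0.7054 eV


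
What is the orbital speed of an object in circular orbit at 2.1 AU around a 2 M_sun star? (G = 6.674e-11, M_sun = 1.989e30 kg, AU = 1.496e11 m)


v = sqrt(GM/r) = sqrt(6.674e-11 * 3.978e+30 / 3.142e+11) = 29070.3357

29070.3357 m/s


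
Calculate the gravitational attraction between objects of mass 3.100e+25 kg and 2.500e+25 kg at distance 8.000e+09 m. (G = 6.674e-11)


F = G*m1*m2/r^2 = 6.674e-11 * 3.100e+25 * 2.500e+25 / (8.000e+09)^2 = 6.674e-11 * 7.750e+50 / 6.400e+19 = 8.082e+20

8.082e+20 N


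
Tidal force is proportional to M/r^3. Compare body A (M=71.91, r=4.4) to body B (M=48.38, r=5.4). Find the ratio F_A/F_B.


Ratio = (M1/r1^3) / (M2/r2^3) = (71.91/4.4^3) / (48.38/5.4^3) = 2.7476

2.7476


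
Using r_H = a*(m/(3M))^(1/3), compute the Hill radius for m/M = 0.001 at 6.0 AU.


r_H = a * (m/3M)^(1/3) = 6.0 * (0.001/3)^(1/3) = 0.416

0.416 AU


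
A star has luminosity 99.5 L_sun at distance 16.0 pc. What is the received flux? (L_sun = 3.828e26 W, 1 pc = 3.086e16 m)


F = L / (4*pi*d^2) = 3.809e+28 / (4*pi*(4.938e+17)^2) = 1.243e-08

1.243e-08 W/m^2


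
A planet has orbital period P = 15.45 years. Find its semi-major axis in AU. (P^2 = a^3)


a = P^(2/3) = 15.45^(2/3) = 6.2032

6.2032 AU


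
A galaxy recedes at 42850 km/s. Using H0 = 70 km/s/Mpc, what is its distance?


d = v / H0 = 42850 / 70 = 612.1429

612.1429 Mpc


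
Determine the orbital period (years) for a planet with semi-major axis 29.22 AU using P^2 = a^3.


P = a^(3/2) = 29.22^1.5 = 157.9502

157.9502 years


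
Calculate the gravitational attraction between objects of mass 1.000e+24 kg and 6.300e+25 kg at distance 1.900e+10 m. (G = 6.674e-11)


F = G*m1*m2/r^2 = 6.674e-11 * 1.000e+24 * 6.300e+25 / (1.900e+10)^2 = 6.674e-11 * 6.300e+49 / 3.610e+20 = 1.165e+19

1.165e+19 N


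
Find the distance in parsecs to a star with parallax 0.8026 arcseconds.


d = 1/p = 1/0.8026 = 1.246

1.246 pc


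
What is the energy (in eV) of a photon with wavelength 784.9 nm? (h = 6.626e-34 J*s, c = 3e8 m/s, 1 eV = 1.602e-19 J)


E = hc/lambda = 6.626e-34 * 3e8 / 7.849e-07 = 2.533e-19 J = 1.5809 eV

1.5809 eV


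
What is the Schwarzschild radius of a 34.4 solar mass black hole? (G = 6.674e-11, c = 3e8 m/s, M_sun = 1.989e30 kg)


M = 34.4 * 1.989e30 kg = 6.84216e+31 kg. rs = 2GM/c^2 = 2 * 6.674e-11 * 6.84216e+31 / (3e8)^2 = 101476.8352

101476.8352 m


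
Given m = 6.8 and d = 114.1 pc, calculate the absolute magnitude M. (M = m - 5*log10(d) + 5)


M = m - 5*log10(d) + 5 = 6.8 - 5*log10(114.1) + 5 = 1.5136

1.5136


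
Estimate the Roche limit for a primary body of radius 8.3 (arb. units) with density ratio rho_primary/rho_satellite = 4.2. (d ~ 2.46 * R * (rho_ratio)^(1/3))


d_Roche = 2.46 * 8.3 * 4.2^(1/3) = 32.943

32.943


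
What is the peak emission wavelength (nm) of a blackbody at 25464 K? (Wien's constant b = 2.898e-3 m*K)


lam_max = b / T = 2.898e-3 / 25464 = 1.138e-07 m = 113.8077 nm

113.8077 nm


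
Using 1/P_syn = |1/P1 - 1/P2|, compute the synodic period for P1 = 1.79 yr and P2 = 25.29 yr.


1/P_syn = |1/P1 - 1/P2| = |1/1.79 - 1/25.29| => P_syn = 1.9263

1.9263 years


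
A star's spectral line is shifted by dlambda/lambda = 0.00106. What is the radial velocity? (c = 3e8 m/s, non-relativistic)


v = (dlambda/lambda) * c = 0.00106 * 3e8 = 318000.0

318000.0 m/s


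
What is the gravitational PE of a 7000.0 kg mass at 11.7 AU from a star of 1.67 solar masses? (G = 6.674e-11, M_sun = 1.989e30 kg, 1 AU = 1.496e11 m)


M = 1.67 * 1.989e30 kg = 3.32163e+30 kg; r = 11.7 AU * 1.496e11 m/AU = 1.75032e+12 m. U = -GM*m/r = -(6.674e-11 * 3.32163e+30 * 7000.0) / 1.75032e+12 = -8.866e+11

-8.866e+11 J


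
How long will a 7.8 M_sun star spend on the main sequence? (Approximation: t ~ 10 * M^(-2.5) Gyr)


t = 10 * M^(-2.5) = 10 * 7.8^(-2.5) = 0.0589

0.0589 Gyr


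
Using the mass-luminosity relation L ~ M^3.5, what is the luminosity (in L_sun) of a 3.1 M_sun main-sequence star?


L/L_sun = (M/M_sun)^3.5 = 3.1^3.5 = 52.4525

52.4525 L_sun


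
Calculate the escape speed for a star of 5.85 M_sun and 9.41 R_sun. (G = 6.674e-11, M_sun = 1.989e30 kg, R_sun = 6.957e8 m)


M = 5.85 * 1.989e30 kg = 1.163565e+31 kg; R = 9.41 * 6.957e8 m = 6.546537e+09 m. v_esc = sqrt(2GM/R) = sqrt(2 * 6.674e-11 * 1.163565e+31 / 6.546537e+09) = 487076.9862

487076.9862 m/s


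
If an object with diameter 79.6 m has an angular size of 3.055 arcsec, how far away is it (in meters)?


D = size / theta_rad, theta_rad = 3.055 * pi/(180*3600) = 1.481e-05, D = 5.374e+06

5.374e+06 m


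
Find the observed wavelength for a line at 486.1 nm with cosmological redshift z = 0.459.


lam_obs = lam_emit * (1 + z) = 486.1 * (1 + 0.459) = 709.2199

709.2199 nm


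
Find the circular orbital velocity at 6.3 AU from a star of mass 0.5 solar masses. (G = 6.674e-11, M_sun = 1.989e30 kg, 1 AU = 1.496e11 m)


v = sqrt(GM/r) = sqrt(6.674e-11 * 9.945e+29 / 9.425e+11) = 8391.8831

8391.8831 m/s


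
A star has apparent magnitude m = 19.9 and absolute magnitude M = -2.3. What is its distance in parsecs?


d = 10^((m - M + 5)/5) = 10^((19.9 - -2.3 + 5)/5) = 275422.8703

275422.8703 pc


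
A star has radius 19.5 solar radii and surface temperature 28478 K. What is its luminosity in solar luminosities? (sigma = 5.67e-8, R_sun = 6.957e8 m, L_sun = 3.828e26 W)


R = 19.5 * 6.957e8 m = 1.356615e+10 m. L = 4*pi*R^2*sigma*T^4 = 4*pi*(1.356615e+10)^2 * 5.67e-8 * 28478^4 = 8.624701936e+31 W. L/L_sun = 8.624701936e+31 / 3.828e26 = 225305.6932

225305.6932 L_sun


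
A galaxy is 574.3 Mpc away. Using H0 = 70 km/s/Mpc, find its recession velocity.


v = H0 * d = 70 * 574.3 = 40201.0

40201.0 km/s


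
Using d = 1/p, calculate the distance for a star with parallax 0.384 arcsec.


d = 1/p = 1/0.384 = 2.6042

2.6042 pc


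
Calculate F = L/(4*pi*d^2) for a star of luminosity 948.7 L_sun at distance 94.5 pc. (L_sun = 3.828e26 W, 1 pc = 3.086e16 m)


F = L / (4*pi*d^2) = 3.632e+29 / (4*pi*(2.916e+18)^2) = 3.398e-09

3.398e-09 W/m^2


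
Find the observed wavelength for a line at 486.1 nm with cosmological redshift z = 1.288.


lam_obs = lam_emit * (1 + z) = 486.1 * (1 + 1.288) = 1112.1968

1112.1968 nm


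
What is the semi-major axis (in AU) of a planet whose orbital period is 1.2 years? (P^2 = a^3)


a = P^(2/3) = 1.2^(2/3) = 1.1292

1.1292 AU


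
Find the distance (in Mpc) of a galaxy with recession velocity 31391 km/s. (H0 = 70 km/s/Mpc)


d = v / H0 = 31391 / 70 = 448.4429

448.4429 Mpc


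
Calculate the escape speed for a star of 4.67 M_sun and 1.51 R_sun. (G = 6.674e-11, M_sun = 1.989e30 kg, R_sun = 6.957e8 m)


M = 4.67 * 1.989e30 kg = 9.28863e+30 kg; R = 1.51 * 6.957e8 m = 1.050507e+09 m. v_esc = sqrt(2GM/R) = sqrt(2 * 6.674e-11 * 9.28863e+30 / 1.050507e+09) = 1.086e+06

1.086e+06 m/s


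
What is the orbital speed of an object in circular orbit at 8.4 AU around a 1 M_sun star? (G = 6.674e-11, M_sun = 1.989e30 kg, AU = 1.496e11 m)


v = sqrt(GM/r) = sqrt(6.674e-11 * 1.989e+30 / 1.257e+12) = 10277.9157

10277.9157 m/s


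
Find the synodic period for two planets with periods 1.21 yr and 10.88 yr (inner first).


1/P_syn = |1/P1 - 1/P2| = |1/1.21 - 1/10.88| => P_syn = 1.3614

1.3614 years


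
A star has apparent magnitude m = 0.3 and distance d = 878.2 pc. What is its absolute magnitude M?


M = m - 5*log10(d) + 5 = 0.3 - 5*log10(878.2) + 5 = -9.418

-9.418


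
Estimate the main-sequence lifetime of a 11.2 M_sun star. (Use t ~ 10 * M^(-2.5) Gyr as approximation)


t = 10 * M^(-2.5) = 10 * 11.2^(-2.5) = 0.0238

0.0238 Gyr


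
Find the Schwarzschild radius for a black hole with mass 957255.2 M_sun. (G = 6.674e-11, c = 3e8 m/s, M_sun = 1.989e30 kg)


M = 957255.2 * 1.989e30 kg = 1.903980593e+36 kg. rs = 2GM/c^2 = 2 * 6.674e-11 * 1.903980593e+36 / (3e8)^2 = 2.824e+09

2.824e+09 m


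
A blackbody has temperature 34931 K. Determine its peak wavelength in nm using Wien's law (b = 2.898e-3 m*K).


lam_max = b / T = 2.898e-3 / 34931 = 8.296e-08 m = 82.9636 nm

82.9636 nm


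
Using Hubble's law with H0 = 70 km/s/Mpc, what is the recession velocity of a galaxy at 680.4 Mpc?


v = H0 * d = 70 * 680.4 = 47628.0

47628.0 km/s


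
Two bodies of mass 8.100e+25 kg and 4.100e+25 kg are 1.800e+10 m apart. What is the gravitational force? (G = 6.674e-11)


F = G*m1*m2/r^2 = 6.674e-11 * 8.100e+25 * 4.100e+25 / (1.800e+10)^2 = 6.674e-11 * 3.321e+51 / 3.240e+20 = 6.841e+20

6.841e+20 N


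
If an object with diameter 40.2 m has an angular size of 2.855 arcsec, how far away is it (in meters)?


D = size / theta_rad, theta_rad = 2.855 * pi/(180*3600) = 1.384e-05, D = 2.904e+06

2.904e+06 m


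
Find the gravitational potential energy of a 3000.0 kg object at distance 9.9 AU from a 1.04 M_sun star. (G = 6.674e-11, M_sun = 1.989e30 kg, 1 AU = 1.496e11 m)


M = 1.04 * 1.989e30 kg = 2.06856e+30 kg; r = 9.9 AU * 1.496e11 m/AU = 1.48104e+12 m. U = -GM*m/r = -(6.674e-11 * 2.06856e+30 * 3000.0) / 1.48104e+12 = -2.796e+11

-2.796e+11 J


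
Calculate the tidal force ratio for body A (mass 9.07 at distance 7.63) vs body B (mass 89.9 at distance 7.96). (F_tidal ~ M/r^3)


Ratio = (M1/r1^3) / (M2/r2^3) = (9.07/7.63^3) / (89.9/7.96^3) = 0.1146

0.1146


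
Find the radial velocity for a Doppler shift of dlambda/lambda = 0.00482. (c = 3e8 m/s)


v = (dlambda/lambda) * c = 0.00482 * 3e8 = 1.446e+06

1.446e+06 m/s


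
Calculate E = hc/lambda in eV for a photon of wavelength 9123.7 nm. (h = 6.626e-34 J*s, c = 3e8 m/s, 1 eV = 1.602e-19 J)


E = hc/lambda = 6.626e-34 * 3e8 / 9.124e-06 = 2.179e-20 J = 0.136 eV

0.136 eV


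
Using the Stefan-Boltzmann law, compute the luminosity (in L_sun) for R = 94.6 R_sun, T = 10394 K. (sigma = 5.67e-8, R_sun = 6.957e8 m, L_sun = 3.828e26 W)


R = 94.6 * 6.957e8 m = 6.581322e+10 m. L = 4*pi*R^2*sigma*T^4 = 4*pi*(6.581322e+10)^2 * 5.67e-8 * 10394^4 = 3.602052616e+31 W. L/L_sun = 3.602052616e+31 / 3.828e26 = 94097.5083

94097.5083 L_sun


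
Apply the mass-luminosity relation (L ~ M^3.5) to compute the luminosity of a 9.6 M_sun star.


L/L_sun = (M/M_sun)^3.5 = 9.6^3.5 = 2741.2542

2741.2542 L_sun


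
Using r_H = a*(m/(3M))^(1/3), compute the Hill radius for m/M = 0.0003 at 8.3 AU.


r_H = a * (m/3M)^(1/3) = 8.3 * (0.0003/3)^(1/3) = 0.3853

0.3853 AU


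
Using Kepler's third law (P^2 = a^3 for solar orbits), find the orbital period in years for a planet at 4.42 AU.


P = a^(3/2) = 4.42^1.5 = 9.2925

9.2925 years


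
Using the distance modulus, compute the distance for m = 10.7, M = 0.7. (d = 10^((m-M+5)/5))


d = 10^((m - M + 5)/5) = 10^((10.7 - 0.7 + 5)/5) = 1000.0

1000.0 pc


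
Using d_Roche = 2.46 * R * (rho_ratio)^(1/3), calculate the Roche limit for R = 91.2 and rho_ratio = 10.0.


d_Roche = 2.46 * 91.2 * 10.0^(1/3) = 483.3517

483.3517


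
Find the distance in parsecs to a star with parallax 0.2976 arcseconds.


d = 1/p = 1/0.2976 = 3.3602

3.3602 pc


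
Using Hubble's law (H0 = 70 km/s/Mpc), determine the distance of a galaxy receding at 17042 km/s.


d = v / H0 = 17042 / 70 = 243.4571

243.4571 Mpc


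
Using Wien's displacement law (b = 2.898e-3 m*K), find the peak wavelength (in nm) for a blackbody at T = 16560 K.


lam_max = b / T = 2.898e-3 / 16560 = 1.750e-07 m = 175.0 nm

175.0 nm


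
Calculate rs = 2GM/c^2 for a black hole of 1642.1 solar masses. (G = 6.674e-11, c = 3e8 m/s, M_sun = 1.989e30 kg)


M = 1642.1 * 1.989e30 kg = 3.2661369e+33 kg. rs = 2GM/c^2 = 2 * 6.674e-11 * 3.2661369e+33 / (3e8)^2 = 4.844e+06

4.844e+06 m


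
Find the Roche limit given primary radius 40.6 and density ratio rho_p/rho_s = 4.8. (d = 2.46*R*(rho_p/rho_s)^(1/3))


d_Roche = 2.46 * 40.6 * 4.8^(1/3) = 168.4774

168.4774


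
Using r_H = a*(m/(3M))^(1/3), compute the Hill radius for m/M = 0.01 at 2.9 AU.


r_H = a * (m/3M)^(1/3) = 2.9 * (0.01/3)^(1/3) = 0.4332

0.4332 AU


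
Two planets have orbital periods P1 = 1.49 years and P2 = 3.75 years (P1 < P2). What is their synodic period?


1/P_syn = |1/P1 - 1/P2| = |1/1.49 - 1/3.75| => P_syn = 2.4723

2.4723 years


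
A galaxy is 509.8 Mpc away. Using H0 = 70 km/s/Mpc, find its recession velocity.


v = H0 * d = 70 * 509.8 = 35686.0

35686.0 km/s


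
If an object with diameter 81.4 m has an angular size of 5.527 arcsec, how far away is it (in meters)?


D = size / theta_rad, theta_rad = 5.527 * pi/(180*3600) = 2.680e-05, D = 3.038e+06

3.038e+06 m


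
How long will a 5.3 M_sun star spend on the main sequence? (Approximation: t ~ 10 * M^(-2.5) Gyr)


t = 10 * M^(-2.5) = 10 * 5.3^(-2.5) = 0.1546

0.1546 Gyr


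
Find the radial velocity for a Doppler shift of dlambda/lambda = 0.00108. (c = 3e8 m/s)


v = (dlambda/lambda) * c = 0.00108 * 3e8 = 324000.0

324000.0 m/s


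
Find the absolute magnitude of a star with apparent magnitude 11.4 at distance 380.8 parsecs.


M = m - 5*log10(d) + 5 = 11.4 - 5*log10(380.8) + 5 = 3.4965

3.4965


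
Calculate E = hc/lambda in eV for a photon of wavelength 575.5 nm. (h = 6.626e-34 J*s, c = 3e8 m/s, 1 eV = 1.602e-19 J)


E = hc/lambda = 6.626e-34 * 3e8 / 5.755e-07 = 3.454e-19 J = 2.1561 eV

2.1561 eV


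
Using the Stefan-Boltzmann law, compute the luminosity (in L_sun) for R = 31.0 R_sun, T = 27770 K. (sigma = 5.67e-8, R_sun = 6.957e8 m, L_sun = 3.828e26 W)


R = 31.0 * 6.957e8 m = 2.15667e+10 m. L = 4*pi*R^2*sigma*T^4 = 4*pi*(2.15667e+10)^2 * 5.67e-8 * 27770^4 = 1.970896582e+32 W. L/L_sun = 1.970896582e+32 / 3.828e26 = 514863.2659

514863.2659 L_sun


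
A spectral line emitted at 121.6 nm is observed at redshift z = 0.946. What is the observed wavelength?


lam_obs = lam_emit * (1 + z) = 121.6 * (1 + 0.946) = 236.6336

236.6336 nm


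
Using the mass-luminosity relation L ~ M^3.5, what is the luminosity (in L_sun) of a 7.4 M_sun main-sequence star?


L/L_sun = (M/M_sun)^3.5 = 7.4^3.5 = 1102.3285

1102.3285 L_sun


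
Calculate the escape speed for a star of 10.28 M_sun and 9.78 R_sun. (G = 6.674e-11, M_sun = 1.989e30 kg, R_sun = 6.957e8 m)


M = 10.28 * 1.989e30 kg = 2.044692e+31 kg; R = 9.78 * 6.957e8 m = 6.803946e+09 m. v_esc = sqrt(2GM/R) = sqrt(2 * 6.674e-11 * 2.044692e+31 / 6.803946e+09) = 633346.8557

633346.8557 m/s


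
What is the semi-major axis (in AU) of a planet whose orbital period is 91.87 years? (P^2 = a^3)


a = P^(2/3) = 91.87^(2/3) = 20.3602

20.3602 AU


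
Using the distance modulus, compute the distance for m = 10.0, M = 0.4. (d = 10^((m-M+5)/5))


d = 10^((m - M + 5)/5) = 10^((10.0 - 0.4 + 5)/5) = 831.7638

831.7638 pc


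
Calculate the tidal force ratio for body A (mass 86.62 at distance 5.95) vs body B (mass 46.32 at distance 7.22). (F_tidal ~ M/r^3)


Ratio = (M1/r1^3) / (M2/r2^3) = (86.62/5.95^3) / (46.32/7.22^3) = 3.3413

3.3413


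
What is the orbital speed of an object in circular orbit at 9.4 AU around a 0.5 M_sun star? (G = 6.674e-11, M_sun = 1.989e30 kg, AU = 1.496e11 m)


v = sqrt(GM/r) = sqrt(6.674e-11 * 9.945e+29 / 1.406e+12) = 6870.1429

6870.1429 m/s


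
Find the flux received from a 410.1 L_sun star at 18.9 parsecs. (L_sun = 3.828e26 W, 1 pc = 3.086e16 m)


F = L / (4*pi*d^2) = 1.570e+29 / (4*pi*(5.833e+17)^2) = 3.672e-08

3.672e-08 W/m^2


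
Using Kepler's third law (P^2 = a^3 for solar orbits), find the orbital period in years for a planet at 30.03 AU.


P = a^(3/2) = 30.03^1.5 = 164.5633

164.5633 years


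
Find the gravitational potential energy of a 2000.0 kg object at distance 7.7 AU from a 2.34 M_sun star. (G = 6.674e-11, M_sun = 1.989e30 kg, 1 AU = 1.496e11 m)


M = 2.34 * 1.989e30 kg = 4.65426e+30 kg; r = 7.7 AU * 1.496e11 m/AU = 1.15192e+12 m. U = -GM*m/r = -(6.674e-11 * 4.65426e+30 * 2000.0) / 1.15192e+12 = -5.393e+11

-5.393e+11 J


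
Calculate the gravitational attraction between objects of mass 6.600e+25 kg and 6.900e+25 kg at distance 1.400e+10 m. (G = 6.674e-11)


F = G*m1*m2/r^2 = 6.674e-11 * 6.600e+25 * 6.900e+25 / (1.400e+10)^2 = 6.674e-11 * 4.554e+51 / 1.960e+20 = 1.551e+21

1.551e+21 N


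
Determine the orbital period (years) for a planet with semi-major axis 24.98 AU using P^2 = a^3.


P = a^(3/2) = 24.98^1.5 = 124.85

124.85 years


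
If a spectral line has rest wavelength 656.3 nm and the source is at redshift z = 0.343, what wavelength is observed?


lam_obs = lam_emit * (1 + z) = 656.3 * (1 + 0.343) = 881.4109

881.4109 nm


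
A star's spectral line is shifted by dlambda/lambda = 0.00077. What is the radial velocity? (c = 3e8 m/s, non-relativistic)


v = (dlambda/lambda) * c = 0.00077 * 3e8 = 231000.0

231000.0 m/s


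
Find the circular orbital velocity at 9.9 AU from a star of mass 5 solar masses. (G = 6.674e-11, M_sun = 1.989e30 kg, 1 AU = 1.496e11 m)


v = sqrt(GM/r) = sqrt(6.674e-11 * 9.945e+30 / 1.481e+12) = 21169.5731

21169.5731 m/s


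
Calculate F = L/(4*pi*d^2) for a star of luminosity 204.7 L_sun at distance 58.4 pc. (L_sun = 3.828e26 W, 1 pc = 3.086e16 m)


F = L / (4*pi*d^2) = 7.836e+28 / (4*pi*(1.802e+18)^2) = 1.920e-09

1.920e-09 W/m^2


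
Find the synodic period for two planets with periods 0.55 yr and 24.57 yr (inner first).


1/P_syn = |1/P1 - 1/P2| = |1/0.55 - 1/24.57| => P_syn = 0.5626

0.5626 years


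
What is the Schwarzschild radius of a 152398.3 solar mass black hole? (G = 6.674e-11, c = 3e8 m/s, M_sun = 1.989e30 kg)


M = 152398.3 * 1.989e30 kg = 3.031202187e+35 kg. rs = 2GM/c^2 = 2 * 6.674e-11 * 3.031202187e+35 / (3e8)^2 = 4.496e+08

4.496e+08 m


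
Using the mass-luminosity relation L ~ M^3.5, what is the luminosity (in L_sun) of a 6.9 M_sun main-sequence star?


L/L_sun = (M/M_sun)^3.5 = 6.9^3.5 = 862.9225

862.9225 L_sun


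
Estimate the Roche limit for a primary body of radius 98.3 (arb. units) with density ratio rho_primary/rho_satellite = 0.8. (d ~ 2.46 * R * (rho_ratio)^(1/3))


d_Roche = 2.46 * 98.3 * 0.8^(1/3) = 224.4839

224.4839


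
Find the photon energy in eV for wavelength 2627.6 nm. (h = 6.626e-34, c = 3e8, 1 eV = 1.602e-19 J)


E = hc/lambda = 6.626e-34 * 3e8 / 2.628e-06 = 7.565e-20 J = 0.4722 eV

0.4722 eV


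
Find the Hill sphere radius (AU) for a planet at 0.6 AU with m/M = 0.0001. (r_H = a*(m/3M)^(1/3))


r_H = a * (m/3M)^(1/3) = 0.6 * (0.0001/3)^(1/3) = 0.0193

0.0193 AU


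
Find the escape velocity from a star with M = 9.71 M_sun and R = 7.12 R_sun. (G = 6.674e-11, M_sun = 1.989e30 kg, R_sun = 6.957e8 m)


M = 9.71 * 1.989e30 kg = 1.931319e+31 kg; R = 7.12 * 6.957e8 m = 4.953384e+09 m. v_esc = sqrt(2GM/R) = sqrt(2 * 6.674e-11 * 1.931319e+31 / 4.953384e+09) = 721413.2374

721413.2374 m/s


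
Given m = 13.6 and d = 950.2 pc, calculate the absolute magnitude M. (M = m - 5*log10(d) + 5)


M = m - 5*log10(d) + 5 = 13.6 - 5*log10(950.2) + 5 = 3.7109

3.7109


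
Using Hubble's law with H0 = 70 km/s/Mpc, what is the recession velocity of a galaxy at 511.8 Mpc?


v = H0 * d = 70 * 511.8 = 35826.0

35826.0 km/s


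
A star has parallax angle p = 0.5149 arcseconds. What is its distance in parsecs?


d = 1/p = 1/0.5149 = 1.9421

1.9421 pc


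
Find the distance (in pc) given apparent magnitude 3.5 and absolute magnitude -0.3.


d = 10^((m - M + 5)/5) = 10^((3.5 - -0.3 + 5)/5) = 57.544

57.544 pc


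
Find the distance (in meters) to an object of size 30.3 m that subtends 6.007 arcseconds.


D = size / theta_rad, theta_rad = 6.007 * pi/(180*3600) = 2.912e-05, D = 1.040e+06

1.040e+06 m


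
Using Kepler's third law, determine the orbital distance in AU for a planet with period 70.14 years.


a = P^(2/3) = 70.14^(2/3) = 17.0076

17.0076 AU


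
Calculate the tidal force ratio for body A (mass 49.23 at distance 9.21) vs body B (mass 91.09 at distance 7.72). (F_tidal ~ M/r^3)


Ratio = (M1/r1^3) / (M2/r2^3) = (49.23/9.21^3) / (91.09/7.72^3) = 0.3183

0.3183


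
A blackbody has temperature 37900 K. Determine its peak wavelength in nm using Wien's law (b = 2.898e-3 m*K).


lam_max = b / T = 2.898e-3 / 37900 = 7.646e-08 m = 76.4644 nm

76.4644 nm


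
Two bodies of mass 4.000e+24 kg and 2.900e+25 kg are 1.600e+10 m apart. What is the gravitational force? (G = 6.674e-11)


F = G*m1*m2/r^2 = 6.674e-11 * 4.000e+24 * 2.900e+25 / (1.600e+10)^2 = 6.674e-11 * 1.160e+50 / 2.560e+20 = 3.024e+19

3.024e+19 N


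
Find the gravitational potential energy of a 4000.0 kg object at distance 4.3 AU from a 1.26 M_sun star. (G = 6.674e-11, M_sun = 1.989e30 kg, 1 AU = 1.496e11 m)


M = 1.26 * 1.989e30 kg = 2.50614e+30 kg; r = 4.3 AU * 1.496e11 m/AU = 6.4328e+11 m. U = -GM*m/r = -(6.674e-11 * 2.50614e+30 * 4000.0) / 6.4328e+11 = -1.040e+12

-1.040e+12 J


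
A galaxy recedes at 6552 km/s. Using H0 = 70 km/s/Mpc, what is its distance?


d = v / H0 = 6552 / 70 = 93.6

93.6 Mpc


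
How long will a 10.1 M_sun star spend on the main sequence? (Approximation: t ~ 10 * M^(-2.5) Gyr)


t = 10 * M^(-2.5) = 10 * 10.1^(-2.5) = 0.0308

0.0308 Gyr


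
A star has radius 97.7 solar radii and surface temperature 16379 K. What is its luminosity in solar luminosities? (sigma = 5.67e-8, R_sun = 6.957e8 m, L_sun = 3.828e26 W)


R = 97.7 * 6.957e8 m = 6.796989e+10 m. L = 4*pi*R^2*sigma*T^4 = 4*pi*(6.796989e+10)^2 * 5.67e-8 * 16379^4 = 2.369057429e+32 W. L/L_sun = 2.369057429e+32 / 3.828e26 = 618876.0264

618876.0264 L_sun


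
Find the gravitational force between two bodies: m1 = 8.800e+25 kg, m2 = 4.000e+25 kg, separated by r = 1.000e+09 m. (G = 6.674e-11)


F = G*m1*m2/r^2 = 6.674e-11 * 8.800e+25 * 4.000e+25 / (1.000e+09)^2 = 6.674e-11 * 3.520e+51 / 1.000e+18 = 2.349e+23

2.349e+23 N


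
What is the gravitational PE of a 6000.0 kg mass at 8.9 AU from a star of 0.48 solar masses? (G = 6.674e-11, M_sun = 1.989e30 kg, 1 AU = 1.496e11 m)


M = 0.48 * 1.989e30 kg = 9.5472e+29 kg; r = 8.9 AU * 1.496e11 m/AU = 1.33144e+12 m. U = -GM*m/r = -(6.674e-11 * 9.5472e+29 * 6000.0) / 1.33144e+12 = -2.871e+11

-2.871e+11 J


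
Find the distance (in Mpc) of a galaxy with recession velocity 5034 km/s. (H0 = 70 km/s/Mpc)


d = v / H0 = 5034 / 70 = 71.9143

71.9143 Mpc


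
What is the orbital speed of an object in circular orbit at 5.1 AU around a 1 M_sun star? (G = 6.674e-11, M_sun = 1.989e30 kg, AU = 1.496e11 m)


v = sqrt(GM/r) = sqrt(6.674e-11 * 1.989e+30 / 7.630e+11) = 13190.4499

13190.4499 m/s


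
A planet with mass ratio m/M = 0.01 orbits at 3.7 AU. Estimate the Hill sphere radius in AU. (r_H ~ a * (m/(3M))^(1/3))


r_H = a * (m/3M)^(1/3) = 3.7 * (0.01/3)^(1/3) = 0.5527

0.5527 AU


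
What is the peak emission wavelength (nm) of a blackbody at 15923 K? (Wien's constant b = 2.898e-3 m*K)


lam_max = b / T = 2.898e-3 / 15923 = 1.820e-07 m = 182.0009 nm

182.0009 nm


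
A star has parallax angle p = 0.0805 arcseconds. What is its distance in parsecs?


d = 1/p = 1/0.0805 = 12.4224

12.4224 pc


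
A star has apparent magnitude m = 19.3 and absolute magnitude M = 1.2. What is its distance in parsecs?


d = 10^((m - M + 5)/5) = 10^((19.3 - 1.2 + 5)/5) = 41686.9383

41686.9383 pc


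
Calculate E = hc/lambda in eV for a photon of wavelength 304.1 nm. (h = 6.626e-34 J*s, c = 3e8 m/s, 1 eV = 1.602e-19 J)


E = hc/lambda = 6.626e-34 * 3e8 / 3.041e-07 = 6.537e-19 J = 4.0803 eV

4.0803 eV


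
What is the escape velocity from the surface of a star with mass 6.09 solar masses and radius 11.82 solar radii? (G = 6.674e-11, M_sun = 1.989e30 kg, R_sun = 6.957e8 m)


M = 6.09 * 1.989e30 kg = 1.211301e+31 kg; R = 11.82 * 6.957e8 m = 8.223174e+09 m. v_esc = sqrt(2GM/R) = sqrt(2 * 6.674e-11 * 1.211301e+31 / 8.223174e+09) = 443419.1008

443419.1008 m/s


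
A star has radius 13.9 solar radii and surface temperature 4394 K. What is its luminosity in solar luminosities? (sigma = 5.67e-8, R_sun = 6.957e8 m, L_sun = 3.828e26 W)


R = 13.9 * 6.957e8 m = 9.67023e+09 m. L = 4*pi*R^2*sigma*T^4 = 4*pi*(9.67023e+09)^2 * 5.67e-8 * 4394^4 = 2.483743482e+28 W. L/L_sun = 2.483743482e+28 / 3.828e26 = 64.8836

64.8836 L_sun


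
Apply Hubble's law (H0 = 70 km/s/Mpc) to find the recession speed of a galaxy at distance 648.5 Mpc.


v = H0 * d = 70 * 648.5 = 45395.0

45395.0 km/s


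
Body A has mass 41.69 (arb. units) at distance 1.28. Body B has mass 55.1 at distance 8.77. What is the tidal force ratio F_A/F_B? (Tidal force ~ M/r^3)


Ratio = (M1/r1^3) / (M2/r2^3) = (41.69/1.28^3) / (55.1/8.77^3) = 243.36

243.36


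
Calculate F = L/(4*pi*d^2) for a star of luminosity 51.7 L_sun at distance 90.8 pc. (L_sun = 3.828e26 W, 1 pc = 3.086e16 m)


F = L / (4*pi*d^2) = 1.979e+28 / (4*pi*(2.802e+18)^2) = 2.006e-10

2.006e-10 W/m^2


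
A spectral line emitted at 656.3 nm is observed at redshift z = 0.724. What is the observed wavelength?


lam_obs = lam_emit * (1 + z) = 656.3 * (1 + 0.724) = 1131.4612

1131.4612 nm


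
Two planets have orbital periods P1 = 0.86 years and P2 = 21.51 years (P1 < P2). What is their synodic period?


1/P_syn = |1/P1 - 1/P2| = |1/0.86 - 1/21.51| => P_syn = 0.8958

0.8958 years


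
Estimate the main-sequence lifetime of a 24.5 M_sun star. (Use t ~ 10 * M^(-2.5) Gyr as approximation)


t = 10 * M^(-2.5) = 10 * 24.5^(-2.5) = 0.0034

0.0034 Gyr


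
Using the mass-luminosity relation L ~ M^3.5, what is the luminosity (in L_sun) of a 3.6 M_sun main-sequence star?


L/L_sun = (M/M_sun)^3.5 = 3.6^3.5 = 88.5235

88.5235 L_sun


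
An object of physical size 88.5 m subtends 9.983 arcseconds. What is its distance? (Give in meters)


D = size / theta_rad, theta_rad = 9.983 * pi/(180*3600) = 4.840e-05, D = 1.829e+06

1.829e+06 m


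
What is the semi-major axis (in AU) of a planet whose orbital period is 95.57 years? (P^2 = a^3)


a = P^(2/3) = 95.57^(2/3) = 20.9033

20.9033 AU


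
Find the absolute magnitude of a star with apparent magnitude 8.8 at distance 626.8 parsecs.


M = m - 5*log10(d) + 5 = 8.8 - 5*log10(626.8) + 5 = -0.1856

-0.1856


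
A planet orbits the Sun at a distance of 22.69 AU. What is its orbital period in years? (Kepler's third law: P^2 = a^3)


P = a^(3/2) = 22.69^1.5 = 108.0816

108.0816 years


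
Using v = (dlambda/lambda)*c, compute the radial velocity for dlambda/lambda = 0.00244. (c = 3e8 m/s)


v = (dlambda/lambda) * c = 0.00244 * 3e8 = 732000.0

732000.0 m/s


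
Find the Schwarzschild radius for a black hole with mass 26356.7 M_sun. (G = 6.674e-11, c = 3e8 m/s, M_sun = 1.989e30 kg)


M = 26356.7 * 1.989e30 kg = 5.24234763e+34 kg. rs = 2GM/c^2 = 2 * 6.674e-11 * 5.24234763e+34 / (3e8)^2 = 7.775e+07

7.775e+07 m


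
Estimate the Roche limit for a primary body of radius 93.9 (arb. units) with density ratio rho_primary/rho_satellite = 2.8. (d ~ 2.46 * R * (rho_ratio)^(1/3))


d_Roche = 2.46 * 93.9 * 2.8^(1/3) = 325.5767

325.5767


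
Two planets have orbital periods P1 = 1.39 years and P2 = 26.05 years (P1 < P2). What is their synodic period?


1/P_syn = |1/P1 - 1/P2| = |1/1.39 - 1/26.05| => P_syn = 1.4683

1.4683 years


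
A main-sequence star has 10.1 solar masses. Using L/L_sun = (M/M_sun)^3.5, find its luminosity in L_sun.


L/L_sun = (M/M_sun)^3.5 = 10.1^3.5 = 3274.3478

3274.3478 L_sun


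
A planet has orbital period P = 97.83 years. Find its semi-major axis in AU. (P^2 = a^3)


a = P^(2/3) = 97.83^(2/3) = 21.2315

21.2315 AU


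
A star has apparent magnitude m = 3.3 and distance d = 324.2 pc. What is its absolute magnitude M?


M = m - 5*log10(d) + 5 = 3.3 - 5*log10(324.2) + 5 = -4.2541

-4.2541


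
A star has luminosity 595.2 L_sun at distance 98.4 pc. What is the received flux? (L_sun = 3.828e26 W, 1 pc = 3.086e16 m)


F = L / (4*pi*d^2) = 2.278e+29 / (4*pi*(3.037e+18)^2) = 1.966e-09

1.966e-09 W/m^2


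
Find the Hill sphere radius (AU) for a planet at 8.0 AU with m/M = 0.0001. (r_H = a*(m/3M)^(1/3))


r_H = a * (m/3M)^(1/3) = 8.0 * (0.0001/3)^(1/3) = 0.2575

0.2575 AU


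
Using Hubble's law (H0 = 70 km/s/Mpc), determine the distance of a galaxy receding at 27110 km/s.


d = v / H0 = 27110 / 70 = 387.2857

387.2857 Mpc


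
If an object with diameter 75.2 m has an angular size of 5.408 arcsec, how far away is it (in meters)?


D = size / theta_rad, theta_rad = 5.408 * pi/(180*3600) = 2.622e-05, D = 2.868e+06

2.868e+06 m


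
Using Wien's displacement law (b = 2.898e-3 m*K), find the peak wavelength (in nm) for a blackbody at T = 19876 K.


lam_max = b / T = 2.898e-3 / 19876 = 1.458e-07 m = 145.804 nm

145.804 nm


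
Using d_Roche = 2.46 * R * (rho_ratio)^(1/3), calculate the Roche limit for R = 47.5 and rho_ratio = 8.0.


d_Roche = 2.46 * 47.5 * 8.0^(1/3) = 233.7

233.7


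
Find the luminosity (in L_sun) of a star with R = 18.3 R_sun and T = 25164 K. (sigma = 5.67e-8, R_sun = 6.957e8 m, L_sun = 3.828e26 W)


R = 18.3 * 6.957e8 m = 1.273131e+10 m. L = 4*pi*R^2*sigma*T^4 = 4*pi*(1.273131e+10)^2 * 5.67e-8 * 25164^4 = 4.630819092e+31 W. L/L_sun = 4.630819092e+31 / 3.828e26 = 120972.2856

120972.2856 L_sun


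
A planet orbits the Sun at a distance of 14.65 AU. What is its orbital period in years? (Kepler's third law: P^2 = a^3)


P = a^(3/2) = 14.65^1.5 = 56.0733

56.0733 years


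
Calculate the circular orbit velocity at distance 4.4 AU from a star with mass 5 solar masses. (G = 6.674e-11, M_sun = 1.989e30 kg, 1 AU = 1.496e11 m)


v = sqrt(GM/r) = sqrt(6.674e-11 * 9.945e+30 / 6.582e+11) = 31754.3597

31754.3597 m/s
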